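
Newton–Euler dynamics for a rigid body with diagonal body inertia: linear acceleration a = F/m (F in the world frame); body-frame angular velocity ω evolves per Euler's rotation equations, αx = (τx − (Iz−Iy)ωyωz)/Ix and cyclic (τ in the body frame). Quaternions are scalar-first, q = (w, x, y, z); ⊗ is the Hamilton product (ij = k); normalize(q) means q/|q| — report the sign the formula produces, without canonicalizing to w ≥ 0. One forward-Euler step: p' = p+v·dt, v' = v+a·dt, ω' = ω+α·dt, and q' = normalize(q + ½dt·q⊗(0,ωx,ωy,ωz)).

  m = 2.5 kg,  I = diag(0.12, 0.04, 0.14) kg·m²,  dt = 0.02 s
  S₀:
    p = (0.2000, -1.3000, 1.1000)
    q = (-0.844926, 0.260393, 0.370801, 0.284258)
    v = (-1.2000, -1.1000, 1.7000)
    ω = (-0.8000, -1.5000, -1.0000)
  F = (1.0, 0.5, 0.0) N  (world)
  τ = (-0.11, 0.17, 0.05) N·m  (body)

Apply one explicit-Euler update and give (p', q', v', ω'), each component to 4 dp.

a = (0.4000, 0.2000, 0.0000)
new position p' = (0.1760, -1.3220, 1.1340)
v + (F/m)dt = (-1.1920, -1.0960, 1.7000)
precession coupling ω×(Iω) = (0.1500, -0.0160, -0.0960)
angular accel α = (-2.1667, 4.6500, 1.0429)
ω' = ω + α·dt = (-0.8433, -1.4070, -0.9791)
q⊗(0,ω) = (1.0487739, 0.7315268, 1.3003756, 0.7509773)
updated quaternion q' = (-0.8343, 0.2677, 0.3837, 0.2917)

p' = (0.1760, -1.3220, 1.1340)
q' = (-0.8343, 0.2677, 0.3837, 0.2917)
v' = (-1.1920, -1.0960, 1.7000)
ω' = (-0.8433, -1.4070, -0.9791)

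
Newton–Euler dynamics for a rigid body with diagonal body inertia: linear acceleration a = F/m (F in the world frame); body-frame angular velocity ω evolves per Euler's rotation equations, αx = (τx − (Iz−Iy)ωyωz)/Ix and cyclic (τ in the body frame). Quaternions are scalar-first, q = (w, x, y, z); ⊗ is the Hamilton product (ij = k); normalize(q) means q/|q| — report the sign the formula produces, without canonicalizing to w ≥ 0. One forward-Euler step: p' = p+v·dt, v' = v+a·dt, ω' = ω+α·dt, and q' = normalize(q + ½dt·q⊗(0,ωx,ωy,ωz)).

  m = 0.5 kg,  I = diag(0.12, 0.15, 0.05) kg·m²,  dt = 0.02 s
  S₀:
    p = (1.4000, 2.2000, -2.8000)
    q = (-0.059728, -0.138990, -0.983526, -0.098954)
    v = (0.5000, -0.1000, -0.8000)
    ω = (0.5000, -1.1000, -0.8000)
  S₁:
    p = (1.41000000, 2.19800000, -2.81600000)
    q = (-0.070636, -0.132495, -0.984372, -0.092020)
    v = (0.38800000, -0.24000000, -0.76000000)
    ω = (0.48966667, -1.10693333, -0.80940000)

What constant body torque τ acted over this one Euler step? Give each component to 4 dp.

τ = (-0.1500, -0.0800, -0.0400)

rate change Δω = (-0.01033333, -0.00693333, -0.00940000)
applied torque τ = (-0.1500, -0.0800, -0.0400)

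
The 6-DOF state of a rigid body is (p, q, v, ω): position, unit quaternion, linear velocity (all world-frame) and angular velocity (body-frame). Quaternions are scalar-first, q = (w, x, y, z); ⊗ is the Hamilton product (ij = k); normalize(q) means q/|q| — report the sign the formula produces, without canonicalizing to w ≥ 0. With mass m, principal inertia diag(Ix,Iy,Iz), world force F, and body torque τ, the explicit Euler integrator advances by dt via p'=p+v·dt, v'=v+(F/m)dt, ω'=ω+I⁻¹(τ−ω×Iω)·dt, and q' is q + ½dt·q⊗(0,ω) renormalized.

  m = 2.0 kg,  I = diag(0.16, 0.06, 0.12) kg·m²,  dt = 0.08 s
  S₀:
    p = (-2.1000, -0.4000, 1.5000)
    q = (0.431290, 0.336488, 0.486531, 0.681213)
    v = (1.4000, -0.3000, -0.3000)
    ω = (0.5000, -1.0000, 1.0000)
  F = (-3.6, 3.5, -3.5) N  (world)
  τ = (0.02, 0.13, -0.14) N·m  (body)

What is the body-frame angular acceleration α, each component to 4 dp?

gyro term ω×Iω = (-0.0600, 0.0200, 0.0500)
α = I⁻¹(τ − ω×Iω) = (0.5000, 1.8333, -1.5833)

α = (0.5000, 1.8333, -1.5833)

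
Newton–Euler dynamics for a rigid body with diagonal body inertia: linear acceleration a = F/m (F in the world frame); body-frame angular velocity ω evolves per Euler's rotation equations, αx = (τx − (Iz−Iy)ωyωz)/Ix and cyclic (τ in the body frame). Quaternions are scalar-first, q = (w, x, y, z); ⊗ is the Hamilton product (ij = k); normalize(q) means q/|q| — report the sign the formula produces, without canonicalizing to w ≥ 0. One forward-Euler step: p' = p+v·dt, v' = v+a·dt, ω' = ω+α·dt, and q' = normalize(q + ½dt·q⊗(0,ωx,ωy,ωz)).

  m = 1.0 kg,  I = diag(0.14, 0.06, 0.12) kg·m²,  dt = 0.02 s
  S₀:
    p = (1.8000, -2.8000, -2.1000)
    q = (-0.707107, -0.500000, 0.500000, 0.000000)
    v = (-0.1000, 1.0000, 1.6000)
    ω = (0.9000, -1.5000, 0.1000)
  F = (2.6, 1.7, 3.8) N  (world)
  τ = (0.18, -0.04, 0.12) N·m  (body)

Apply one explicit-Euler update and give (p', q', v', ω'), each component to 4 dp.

p' = (1.7980, -2.7800, -2.0680)
q' = (-0.6950, -0.5058, 0.5110, 0.0023)
v' = (-0.0480, 1.0340, 1.6760)
ω' = (0.9270, -1.5139, 0.1020)

gyro term ω×Iω = (-0.0090, 0.0018, 0.1080)
angular accel α = (1.3500, -0.6967, 0.1000)
new body rate ω' = (0.9270, -1.5139, 0.1020)
Hamilton product q⊗(0,ω) = (1.2000000, -0.5863963, 1.1106605, 0.2292893)
updated quaternion q' = (-0.6950, -0.5058, 0.5110, 0.0023)
linear accel F/m = (2.6000, 1.7000, 3.8000)
p' = p + v·dt = (1.7980, -2.7800, -2.0680)
v + (F/m)dt = (-0.0480, 1.0340, 1.6760)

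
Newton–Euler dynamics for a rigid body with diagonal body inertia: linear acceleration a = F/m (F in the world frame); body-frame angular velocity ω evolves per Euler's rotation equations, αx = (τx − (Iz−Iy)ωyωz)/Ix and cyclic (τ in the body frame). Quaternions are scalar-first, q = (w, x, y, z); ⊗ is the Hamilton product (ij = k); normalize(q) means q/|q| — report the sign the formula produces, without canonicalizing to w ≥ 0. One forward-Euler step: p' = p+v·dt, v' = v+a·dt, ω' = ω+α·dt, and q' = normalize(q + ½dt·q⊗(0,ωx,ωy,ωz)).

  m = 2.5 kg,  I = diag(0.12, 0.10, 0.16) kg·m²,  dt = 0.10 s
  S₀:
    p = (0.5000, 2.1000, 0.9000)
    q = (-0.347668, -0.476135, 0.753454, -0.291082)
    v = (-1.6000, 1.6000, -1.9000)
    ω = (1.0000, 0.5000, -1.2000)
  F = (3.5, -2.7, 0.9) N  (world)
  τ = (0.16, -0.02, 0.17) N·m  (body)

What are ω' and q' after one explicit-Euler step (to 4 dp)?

ω' = (1.1633, 0.4320, -1.0875)
q' = (-0.3590, -0.5297, 0.6993, -0.3187)

precession coupling ω×(Iω) = (-0.0360, 0.0480, -0.0100)
angular accel α = (1.6333, -0.6800, 1.1250)
ω' = ω + α·dt = (1.1633, 0.4320, -1.0875)
2q̇ = q⊗(0,ω) = (-0.2498904, -1.1062718, -1.0362780, -0.5743199)
updated quaternion q' = (-0.3590, -0.5297, 0.6993, -0.3187)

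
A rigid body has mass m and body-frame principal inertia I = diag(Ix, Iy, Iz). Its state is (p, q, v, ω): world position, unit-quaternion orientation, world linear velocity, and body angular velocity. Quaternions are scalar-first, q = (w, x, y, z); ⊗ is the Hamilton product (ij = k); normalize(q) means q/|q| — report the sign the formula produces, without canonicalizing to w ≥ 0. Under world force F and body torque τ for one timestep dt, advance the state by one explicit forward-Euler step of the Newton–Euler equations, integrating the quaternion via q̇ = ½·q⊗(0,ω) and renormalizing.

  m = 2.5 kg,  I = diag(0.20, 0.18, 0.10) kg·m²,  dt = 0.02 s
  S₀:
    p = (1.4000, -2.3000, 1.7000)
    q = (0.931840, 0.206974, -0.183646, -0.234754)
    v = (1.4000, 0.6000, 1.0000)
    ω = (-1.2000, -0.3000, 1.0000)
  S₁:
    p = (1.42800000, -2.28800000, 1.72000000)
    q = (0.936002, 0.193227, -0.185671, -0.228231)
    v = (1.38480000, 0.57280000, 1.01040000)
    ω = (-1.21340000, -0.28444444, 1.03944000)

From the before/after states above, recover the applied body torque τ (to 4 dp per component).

ω₁ − ω₀ = (-0.01340000, 0.01555556, 0.03944000)
I·α + gyro = (-0.1100, 0.0200, 0.1900)

τ = (-0.1100, 0.0200, 0.1900)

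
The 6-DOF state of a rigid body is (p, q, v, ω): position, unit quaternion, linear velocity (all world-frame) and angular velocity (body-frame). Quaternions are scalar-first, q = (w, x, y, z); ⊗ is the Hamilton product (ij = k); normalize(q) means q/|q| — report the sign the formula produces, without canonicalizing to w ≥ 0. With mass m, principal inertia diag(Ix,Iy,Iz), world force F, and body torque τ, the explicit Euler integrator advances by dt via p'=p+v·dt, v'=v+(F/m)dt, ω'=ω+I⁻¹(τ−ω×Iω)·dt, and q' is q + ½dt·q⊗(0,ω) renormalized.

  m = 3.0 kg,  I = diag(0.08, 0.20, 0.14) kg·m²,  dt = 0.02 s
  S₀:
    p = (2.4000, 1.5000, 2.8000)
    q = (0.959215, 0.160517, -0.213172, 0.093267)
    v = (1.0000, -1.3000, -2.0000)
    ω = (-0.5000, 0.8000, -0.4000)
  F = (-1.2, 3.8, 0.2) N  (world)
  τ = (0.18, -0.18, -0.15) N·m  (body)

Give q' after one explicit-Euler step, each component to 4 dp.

Hamilton product q⊗(0,ω) = (0.2881029, -0.4689523, 0.7849453, -0.3618584)
updated quaternion q' = (0.9620, 0.1558, -0.2053, 0.0896)

q' = (0.9620, 0.1558, -0.2053, 0.0896)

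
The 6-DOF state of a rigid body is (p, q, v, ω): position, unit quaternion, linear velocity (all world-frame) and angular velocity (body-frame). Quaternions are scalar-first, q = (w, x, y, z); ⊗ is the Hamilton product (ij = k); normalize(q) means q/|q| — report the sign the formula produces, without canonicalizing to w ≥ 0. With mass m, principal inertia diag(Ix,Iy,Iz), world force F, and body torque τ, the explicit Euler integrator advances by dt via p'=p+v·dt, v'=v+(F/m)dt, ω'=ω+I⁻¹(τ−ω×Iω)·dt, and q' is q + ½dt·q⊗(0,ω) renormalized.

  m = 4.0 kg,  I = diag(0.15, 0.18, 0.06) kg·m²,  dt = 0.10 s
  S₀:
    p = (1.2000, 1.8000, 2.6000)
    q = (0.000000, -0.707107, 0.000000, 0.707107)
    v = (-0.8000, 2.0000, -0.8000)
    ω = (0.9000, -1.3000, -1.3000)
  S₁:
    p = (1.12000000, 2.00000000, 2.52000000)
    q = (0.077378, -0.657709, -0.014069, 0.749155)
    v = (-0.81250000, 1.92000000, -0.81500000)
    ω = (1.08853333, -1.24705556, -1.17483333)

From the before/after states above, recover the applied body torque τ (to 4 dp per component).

τ = (0.0800, -0.0100, 0.0400)

Δω = ω₁−ω₀ = (0.18853333, 0.05294444, 0.12516667)
precession coupling = (-0.2028, -0.1053, -0.0351)
τ = I·(Δω/dt) + ω₀×(Iω₀) = (0.0800, -0.0100, 0.0400)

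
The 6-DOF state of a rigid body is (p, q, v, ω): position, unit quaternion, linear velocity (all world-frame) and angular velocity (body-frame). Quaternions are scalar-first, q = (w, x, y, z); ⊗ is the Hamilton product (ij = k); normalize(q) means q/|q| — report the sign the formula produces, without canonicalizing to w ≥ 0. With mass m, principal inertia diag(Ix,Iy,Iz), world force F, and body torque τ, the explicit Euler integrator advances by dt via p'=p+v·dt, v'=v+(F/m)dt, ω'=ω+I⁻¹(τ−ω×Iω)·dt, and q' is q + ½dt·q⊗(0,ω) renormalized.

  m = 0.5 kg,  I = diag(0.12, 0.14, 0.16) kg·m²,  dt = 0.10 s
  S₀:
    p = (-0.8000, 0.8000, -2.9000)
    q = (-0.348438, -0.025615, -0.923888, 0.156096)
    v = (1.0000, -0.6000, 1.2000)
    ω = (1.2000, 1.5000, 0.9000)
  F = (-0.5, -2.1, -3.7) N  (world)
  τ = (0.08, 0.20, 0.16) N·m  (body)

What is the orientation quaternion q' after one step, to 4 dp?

Hamilton product q⊗(0,ω) = (1.2760836, -1.4837688, -0.3122883, 0.7566489)
q + ½dt·q⊗(0,ω), renormalized = (-0.2830, -0.0992, -0.9343, 0.1928)

q' = (-0.2830, -0.0992, -0.9343, 0.1928)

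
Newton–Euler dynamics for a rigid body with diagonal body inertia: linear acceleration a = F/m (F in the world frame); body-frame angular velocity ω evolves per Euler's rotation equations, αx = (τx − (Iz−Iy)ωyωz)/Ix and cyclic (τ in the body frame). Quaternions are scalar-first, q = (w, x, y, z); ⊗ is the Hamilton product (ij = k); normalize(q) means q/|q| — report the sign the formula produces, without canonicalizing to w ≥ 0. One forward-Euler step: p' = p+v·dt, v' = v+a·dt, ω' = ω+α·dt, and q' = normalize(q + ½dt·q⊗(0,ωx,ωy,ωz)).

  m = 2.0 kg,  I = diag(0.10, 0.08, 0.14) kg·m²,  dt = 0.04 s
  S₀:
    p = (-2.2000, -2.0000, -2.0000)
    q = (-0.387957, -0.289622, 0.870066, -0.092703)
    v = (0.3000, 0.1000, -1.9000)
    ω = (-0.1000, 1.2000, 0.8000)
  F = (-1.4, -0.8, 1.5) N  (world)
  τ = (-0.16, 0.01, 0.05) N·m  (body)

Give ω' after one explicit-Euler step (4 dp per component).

α = I⁻¹(τ − ω×Iω) = (-2.1760, 0.0850, 0.3400)
new body rate ω' = (-0.1870, 1.2034, 0.8136)

ω' = (-0.1870, 1.2034, 0.8136)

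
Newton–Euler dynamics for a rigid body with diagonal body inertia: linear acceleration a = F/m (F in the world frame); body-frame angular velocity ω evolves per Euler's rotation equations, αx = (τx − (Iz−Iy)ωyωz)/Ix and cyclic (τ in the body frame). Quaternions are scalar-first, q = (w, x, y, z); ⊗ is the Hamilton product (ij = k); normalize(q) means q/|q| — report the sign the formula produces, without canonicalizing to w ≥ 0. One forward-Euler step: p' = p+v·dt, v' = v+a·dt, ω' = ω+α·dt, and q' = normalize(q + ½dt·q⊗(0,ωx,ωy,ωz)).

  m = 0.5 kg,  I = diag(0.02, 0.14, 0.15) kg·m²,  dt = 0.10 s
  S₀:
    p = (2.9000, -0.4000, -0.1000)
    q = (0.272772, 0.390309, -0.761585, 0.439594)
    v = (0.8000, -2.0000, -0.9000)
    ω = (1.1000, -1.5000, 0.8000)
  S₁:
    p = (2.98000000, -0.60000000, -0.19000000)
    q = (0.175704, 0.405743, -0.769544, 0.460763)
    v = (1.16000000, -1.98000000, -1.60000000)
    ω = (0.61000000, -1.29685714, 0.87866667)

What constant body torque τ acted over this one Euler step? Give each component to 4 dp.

τ = (-0.1100, 0.1700, -0.0800)

Δω = ω₁−ω₀ = (-0.49000000, 0.20314286, 0.07866667)
τ = I·(Δω/dt) + ω₀×(Iω₀) = (-0.1100, 0.1700, -0.0800)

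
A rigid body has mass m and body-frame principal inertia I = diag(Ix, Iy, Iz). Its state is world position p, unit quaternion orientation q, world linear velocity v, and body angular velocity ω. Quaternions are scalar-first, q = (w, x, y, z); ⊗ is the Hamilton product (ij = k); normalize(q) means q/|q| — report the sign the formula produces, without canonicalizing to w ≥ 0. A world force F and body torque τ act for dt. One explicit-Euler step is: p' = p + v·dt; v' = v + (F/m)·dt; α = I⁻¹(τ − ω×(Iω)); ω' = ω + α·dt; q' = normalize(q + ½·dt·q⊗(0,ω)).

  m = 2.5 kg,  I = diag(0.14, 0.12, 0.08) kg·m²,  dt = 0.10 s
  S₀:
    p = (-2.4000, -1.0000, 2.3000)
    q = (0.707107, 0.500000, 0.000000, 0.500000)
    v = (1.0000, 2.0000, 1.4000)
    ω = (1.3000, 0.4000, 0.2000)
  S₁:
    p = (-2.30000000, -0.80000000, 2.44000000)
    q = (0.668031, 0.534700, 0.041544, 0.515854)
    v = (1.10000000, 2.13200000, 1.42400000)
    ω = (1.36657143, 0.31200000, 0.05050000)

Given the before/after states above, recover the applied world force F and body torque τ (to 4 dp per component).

rate change Δω = (0.06657143, -0.08800000, -0.14950000)
applied torque τ = (0.0900, -0.0900, -0.1300)
v₁ − v₀ = (0.10000000, 0.13200000, 0.02400000)
applied force F = (2.5000, 3.3000, 0.6000)

F = (2.5000, 3.3000, 0.6000)
τ = (0.0900, -0.0900, -0.1300)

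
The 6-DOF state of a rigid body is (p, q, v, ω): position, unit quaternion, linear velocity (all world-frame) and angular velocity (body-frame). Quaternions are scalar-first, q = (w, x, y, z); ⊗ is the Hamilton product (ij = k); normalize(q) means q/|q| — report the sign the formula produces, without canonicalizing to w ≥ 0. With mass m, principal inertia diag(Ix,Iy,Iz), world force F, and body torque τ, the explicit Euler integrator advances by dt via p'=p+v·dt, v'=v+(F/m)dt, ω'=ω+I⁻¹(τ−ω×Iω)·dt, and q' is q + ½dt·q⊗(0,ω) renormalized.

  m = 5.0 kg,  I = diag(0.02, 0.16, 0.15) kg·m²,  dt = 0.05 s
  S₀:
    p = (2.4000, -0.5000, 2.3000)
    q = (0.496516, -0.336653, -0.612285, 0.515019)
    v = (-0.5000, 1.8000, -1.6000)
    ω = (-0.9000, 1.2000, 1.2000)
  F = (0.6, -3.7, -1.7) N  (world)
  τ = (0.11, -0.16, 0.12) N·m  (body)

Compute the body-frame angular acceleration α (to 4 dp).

precession coupling ω×(Iω) = (-0.0144, 0.1404, -0.1512)
(τ − ω×Iω)/I = (6.2200, -1.8775, 1.8080)

α = (6.2200, -1.8775, 1.8080)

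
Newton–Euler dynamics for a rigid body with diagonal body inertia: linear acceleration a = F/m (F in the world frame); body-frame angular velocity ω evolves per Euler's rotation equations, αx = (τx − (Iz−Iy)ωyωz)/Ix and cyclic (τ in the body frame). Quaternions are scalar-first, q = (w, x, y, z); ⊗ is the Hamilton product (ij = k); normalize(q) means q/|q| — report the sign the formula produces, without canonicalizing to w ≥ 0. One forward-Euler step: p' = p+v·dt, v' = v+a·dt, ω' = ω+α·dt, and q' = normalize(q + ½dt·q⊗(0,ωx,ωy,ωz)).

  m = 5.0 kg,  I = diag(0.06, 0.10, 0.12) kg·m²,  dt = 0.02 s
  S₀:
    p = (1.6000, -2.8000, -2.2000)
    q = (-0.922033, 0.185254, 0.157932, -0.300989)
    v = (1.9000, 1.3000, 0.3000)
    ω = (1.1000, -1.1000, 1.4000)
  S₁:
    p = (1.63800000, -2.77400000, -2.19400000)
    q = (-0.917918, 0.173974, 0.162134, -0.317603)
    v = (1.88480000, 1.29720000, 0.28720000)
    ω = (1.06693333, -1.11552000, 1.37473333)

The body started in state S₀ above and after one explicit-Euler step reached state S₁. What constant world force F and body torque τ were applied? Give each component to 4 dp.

ω₁ − ω₀ = (-0.03306667, -0.01552000, -0.02526667)
precession coupling = (-0.0308, -0.0924, -0.0484)
applied torque τ = (-0.1300, -0.1700, -0.2000)
velocity change Δv = (-0.01520000, -0.00280000, -0.01280000)
m·(v₁−v₀)/dt = (-3.8000, -0.7000, -3.2000)

F = (-3.8000, -0.7000, -3.2000)
τ = (-0.1300, -0.1700, -0.2000)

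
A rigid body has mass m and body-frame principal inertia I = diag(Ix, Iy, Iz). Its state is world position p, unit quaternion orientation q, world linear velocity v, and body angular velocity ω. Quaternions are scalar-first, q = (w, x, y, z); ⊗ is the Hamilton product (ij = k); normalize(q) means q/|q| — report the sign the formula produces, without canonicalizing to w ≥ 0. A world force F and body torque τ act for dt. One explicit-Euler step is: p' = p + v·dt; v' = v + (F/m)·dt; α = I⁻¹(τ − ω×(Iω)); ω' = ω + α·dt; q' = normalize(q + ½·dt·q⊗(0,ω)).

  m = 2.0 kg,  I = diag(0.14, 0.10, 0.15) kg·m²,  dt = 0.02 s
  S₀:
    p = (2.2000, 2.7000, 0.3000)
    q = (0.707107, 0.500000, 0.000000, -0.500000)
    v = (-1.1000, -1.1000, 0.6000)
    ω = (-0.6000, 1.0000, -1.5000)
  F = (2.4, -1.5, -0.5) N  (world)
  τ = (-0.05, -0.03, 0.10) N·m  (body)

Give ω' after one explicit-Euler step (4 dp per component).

angular accel α = (0.1786, -0.2100, 0.5067)
ω' = ω + α·dt = (-0.5964, 0.9958, -1.4899)

ω' = (-0.5964, 0.9958, -1.4899)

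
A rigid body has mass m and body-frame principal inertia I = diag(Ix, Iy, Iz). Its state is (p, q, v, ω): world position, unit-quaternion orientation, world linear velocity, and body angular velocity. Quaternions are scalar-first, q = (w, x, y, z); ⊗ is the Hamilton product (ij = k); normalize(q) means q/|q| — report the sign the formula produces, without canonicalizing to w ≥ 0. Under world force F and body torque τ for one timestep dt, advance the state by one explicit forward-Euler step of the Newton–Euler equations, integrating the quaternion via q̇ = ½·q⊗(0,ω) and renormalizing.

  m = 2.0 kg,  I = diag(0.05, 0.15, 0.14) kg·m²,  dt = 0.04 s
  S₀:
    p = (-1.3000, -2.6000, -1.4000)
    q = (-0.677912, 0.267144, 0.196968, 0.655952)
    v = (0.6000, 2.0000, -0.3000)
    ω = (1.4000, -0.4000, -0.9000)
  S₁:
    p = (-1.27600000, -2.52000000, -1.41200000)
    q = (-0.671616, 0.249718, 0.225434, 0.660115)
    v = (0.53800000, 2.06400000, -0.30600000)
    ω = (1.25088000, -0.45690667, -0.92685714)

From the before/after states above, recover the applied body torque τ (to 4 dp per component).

rate change Δω = (-0.14912000, -0.05690667, -0.02685714)
gyro term ω₀×Iω₀ = (-0.0036, 0.1134, -0.0560)
τ = I·(Δω/dt) + ω₀×(Iω₀) = (-0.1900, -0.1000, -0.1500)

τ = (-0.1900, -0.1000, -0.1500)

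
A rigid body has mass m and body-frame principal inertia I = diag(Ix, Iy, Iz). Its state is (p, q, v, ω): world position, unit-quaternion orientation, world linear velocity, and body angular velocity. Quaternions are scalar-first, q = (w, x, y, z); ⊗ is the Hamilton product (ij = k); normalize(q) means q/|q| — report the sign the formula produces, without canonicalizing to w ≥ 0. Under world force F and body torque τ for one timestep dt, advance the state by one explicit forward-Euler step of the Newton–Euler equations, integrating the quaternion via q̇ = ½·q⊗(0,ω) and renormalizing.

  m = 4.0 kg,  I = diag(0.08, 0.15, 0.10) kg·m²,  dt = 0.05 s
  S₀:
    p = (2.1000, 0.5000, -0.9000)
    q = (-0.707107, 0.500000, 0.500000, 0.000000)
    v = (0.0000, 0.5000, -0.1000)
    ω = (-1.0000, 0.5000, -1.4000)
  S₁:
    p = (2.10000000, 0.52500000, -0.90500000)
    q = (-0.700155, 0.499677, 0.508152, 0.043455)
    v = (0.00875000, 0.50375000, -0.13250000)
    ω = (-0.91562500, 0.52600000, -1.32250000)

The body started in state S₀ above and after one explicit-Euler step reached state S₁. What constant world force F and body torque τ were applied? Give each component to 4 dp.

ω₁ − ω₀ = (0.08437500, 0.02600000, 0.07750000)
gyro term ω₀×Iω₀ = (0.0350, -0.0280, -0.0350)
I·α + gyro = (0.1700, 0.0500, 0.1200)
velocity change Δv = (0.00875000, 0.00375000, -0.03250000)
F = m·Δv/dt = (0.7000, 0.3000, -2.6000)

F = (0.7000, 0.3000, -2.6000)
τ = (0.1700, 0.0500, 0.1200)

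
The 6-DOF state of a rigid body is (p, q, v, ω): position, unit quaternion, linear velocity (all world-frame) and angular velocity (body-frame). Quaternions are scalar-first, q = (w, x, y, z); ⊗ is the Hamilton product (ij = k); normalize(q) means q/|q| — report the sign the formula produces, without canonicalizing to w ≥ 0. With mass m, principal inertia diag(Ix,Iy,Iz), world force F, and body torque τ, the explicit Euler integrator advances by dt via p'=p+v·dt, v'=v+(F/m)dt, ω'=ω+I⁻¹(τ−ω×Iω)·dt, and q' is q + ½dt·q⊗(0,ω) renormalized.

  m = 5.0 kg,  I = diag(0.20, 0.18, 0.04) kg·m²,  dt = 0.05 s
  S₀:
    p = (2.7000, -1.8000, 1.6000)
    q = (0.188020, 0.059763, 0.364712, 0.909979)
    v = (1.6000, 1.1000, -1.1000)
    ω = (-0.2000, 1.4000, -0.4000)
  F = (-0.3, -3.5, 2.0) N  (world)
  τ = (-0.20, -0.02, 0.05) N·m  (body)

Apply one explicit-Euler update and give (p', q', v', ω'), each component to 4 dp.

a = (-0.0600, -0.7000, 0.4000)
p' = p + v·dt = (2.7800, -1.7450, 1.5450)
v' = v + a·dt = (1.5970, 1.0650, -1.0800)
angular accel α = (-1.3920, -0.1822, 1.1100)
ω + α·dt = (-0.2696, 1.3909, -0.3445)
2q̇ = q⊗(0,ω) = (-0.1346526, -1.4574594, 0.1051374, 0.0814026)
updated quaternion q' = (0.1845, 0.0233, 0.3671, 0.9114)

p' = (2.7800, -1.7450, 1.5450)
q' = (0.1845, 0.0233, 0.3671, 0.9114)
v' = (1.5970, 1.0650, -1.0800)
ω' = (-0.2696, 1.3909, -0.3445)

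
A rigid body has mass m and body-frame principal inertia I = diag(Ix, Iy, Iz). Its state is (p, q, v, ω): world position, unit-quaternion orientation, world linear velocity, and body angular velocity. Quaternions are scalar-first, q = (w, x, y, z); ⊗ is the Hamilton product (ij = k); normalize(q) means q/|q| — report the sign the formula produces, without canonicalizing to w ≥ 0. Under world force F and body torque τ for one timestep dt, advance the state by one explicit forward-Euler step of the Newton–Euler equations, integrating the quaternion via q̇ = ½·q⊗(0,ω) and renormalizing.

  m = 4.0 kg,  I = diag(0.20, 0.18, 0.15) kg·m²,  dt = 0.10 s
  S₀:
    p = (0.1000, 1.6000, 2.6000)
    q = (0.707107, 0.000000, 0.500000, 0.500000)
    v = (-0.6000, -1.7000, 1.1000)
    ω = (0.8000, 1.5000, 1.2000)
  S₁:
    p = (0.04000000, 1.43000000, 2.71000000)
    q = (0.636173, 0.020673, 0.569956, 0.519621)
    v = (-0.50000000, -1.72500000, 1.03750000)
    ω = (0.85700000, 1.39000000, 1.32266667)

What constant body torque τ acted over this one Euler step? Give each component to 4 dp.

τ = (0.0600, -0.1500, 0.1600)

Δω = ω₁−ω₀ = (0.05700000, -0.11000000, 0.12266667)
τ = I·(Δω/dt) + ω₀×(Iω₀) = (0.0600, -0.1500, 0.1600)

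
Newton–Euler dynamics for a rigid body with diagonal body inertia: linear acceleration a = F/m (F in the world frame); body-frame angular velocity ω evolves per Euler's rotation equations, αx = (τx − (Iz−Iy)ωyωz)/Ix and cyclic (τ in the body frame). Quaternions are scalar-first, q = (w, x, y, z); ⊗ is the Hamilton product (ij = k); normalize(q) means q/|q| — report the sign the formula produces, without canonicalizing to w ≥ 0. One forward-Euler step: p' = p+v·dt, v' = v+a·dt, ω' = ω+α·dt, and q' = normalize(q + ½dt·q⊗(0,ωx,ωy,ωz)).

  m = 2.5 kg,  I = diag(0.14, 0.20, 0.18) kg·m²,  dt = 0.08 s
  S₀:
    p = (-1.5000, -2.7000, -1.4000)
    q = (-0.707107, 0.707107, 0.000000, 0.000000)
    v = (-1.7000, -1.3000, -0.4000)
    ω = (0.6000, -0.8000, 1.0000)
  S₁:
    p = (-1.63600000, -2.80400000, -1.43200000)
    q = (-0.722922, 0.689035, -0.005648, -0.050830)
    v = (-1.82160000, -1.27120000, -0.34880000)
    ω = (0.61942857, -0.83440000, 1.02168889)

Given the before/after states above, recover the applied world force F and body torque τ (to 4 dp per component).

velocity change Δv = (-0.12160000, 0.02880000, 0.05120000)
applied force F = (-3.8000, 0.9000, 1.6000)
rate change Δω = (0.01942857, -0.03440000, 0.02168889)
I·α + gyro = (0.0500, -0.1100, 0.0200)

F = (-3.8000, 0.9000, 1.6000)
τ = (0.0500, -0.1100, 0.0200)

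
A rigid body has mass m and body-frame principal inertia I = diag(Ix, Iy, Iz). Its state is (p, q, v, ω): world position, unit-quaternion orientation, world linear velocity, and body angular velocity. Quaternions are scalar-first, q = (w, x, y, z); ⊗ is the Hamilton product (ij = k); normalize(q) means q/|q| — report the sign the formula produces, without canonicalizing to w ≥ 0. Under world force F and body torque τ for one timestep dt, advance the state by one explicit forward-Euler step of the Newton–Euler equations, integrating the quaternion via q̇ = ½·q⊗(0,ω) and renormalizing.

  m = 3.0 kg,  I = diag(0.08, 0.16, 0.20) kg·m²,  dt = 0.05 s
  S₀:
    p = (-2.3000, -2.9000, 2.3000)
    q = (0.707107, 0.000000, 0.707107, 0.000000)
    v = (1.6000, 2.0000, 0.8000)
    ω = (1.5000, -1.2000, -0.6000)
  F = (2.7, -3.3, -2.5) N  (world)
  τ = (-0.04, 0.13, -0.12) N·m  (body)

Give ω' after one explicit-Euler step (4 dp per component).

precession coupling ω×(Iω) = (0.0288, 0.1080, -0.1440)
angular accel α = (-0.8600, 0.1375, 0.1200)
new body rate ω' = (1.4570, -1.1931, -0.5940)

ω' = (1.4570, -1.1931, -0.5940)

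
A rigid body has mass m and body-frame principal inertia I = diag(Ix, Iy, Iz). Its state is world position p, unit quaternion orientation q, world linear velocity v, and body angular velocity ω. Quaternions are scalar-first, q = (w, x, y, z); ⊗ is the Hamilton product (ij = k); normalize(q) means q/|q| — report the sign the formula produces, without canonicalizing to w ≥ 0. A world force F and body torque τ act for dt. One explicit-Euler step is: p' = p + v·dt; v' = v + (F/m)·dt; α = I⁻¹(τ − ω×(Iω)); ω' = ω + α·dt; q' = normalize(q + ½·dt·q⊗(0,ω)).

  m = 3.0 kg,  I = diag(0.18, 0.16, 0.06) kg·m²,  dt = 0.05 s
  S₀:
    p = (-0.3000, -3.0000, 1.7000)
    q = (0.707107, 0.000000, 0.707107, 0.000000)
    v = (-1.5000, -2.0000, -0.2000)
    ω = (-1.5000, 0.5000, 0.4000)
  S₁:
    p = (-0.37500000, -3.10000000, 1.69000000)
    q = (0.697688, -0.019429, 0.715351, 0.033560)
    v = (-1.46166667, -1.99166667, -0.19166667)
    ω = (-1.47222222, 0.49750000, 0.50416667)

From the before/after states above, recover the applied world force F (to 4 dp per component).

F = (2.3000, 0.5000, 0.5000)

v₁ − v₀ = (0.03833333, 0.00833333, 0.00833333)
m·(v₁−v₀)/dt = (2.3000, 0.5000, 0.5000)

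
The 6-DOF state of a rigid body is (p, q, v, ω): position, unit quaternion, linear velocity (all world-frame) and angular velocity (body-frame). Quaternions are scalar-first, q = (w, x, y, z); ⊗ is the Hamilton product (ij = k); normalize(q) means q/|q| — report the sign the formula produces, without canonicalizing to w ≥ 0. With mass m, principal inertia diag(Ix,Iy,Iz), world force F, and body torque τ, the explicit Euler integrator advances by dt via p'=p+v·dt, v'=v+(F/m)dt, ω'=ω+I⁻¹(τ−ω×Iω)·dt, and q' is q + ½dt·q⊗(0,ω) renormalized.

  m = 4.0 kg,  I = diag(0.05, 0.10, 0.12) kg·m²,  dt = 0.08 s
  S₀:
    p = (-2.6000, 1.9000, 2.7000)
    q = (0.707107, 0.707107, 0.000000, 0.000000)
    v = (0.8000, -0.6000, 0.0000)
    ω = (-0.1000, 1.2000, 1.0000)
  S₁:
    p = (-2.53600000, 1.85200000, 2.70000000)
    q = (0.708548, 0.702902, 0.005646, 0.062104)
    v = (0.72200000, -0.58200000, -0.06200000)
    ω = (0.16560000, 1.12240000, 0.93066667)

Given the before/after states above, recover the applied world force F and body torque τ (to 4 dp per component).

F = (-3.9000, 0.9000, -3.1000)
τ = (0.1900, -0.0900, -0.1100)

velocity change Δv = (-0.07800000, 0.01800000, -0.06200000)
m·(v₁−v₀)/dt = (-3.9000, 0.9000, -3.1000)
rate change Δω = (0.26560000, -0.07760000, -0.06933333)
gyro term ω₀×Iω₀ = (0.0240, 0.0070, -0.0060)
applied torque τ = (0.1900, -0.0900, -0.1100)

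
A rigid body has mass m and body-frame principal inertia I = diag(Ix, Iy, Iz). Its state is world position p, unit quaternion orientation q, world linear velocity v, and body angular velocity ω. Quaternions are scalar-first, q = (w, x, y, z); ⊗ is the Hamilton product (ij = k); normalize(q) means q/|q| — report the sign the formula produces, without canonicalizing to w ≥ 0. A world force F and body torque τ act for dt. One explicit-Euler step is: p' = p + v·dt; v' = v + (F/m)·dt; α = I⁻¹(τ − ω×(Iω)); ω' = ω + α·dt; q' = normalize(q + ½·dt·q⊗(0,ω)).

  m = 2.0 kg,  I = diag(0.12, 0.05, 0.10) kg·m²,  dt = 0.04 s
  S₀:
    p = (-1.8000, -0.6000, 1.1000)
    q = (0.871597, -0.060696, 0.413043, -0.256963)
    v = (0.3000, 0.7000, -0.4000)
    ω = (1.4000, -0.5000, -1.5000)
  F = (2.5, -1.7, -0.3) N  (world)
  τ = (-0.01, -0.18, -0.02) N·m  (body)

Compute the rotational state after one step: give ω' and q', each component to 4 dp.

ω×(Iω) gyroscopic = (0.0375, -0.0420, 0.0490)
angular accel α = (-0.3958, -2.7600, -0.6900)
ω' = ω + α·dt = (1.3842, -0.6104, -1.5276)
2q̇ = q⊗(0,ω) = (-0.0939486, 0.4721898, -0.8865907, -1.8553077)
updated quaternion q' = (0.8689, -0.0512, 0.3950, -0.2938)

ω' = (1.3842, -0.6104, -1.5276)
q' = (0.8689, -0.0512, 0.3950, -0.2938)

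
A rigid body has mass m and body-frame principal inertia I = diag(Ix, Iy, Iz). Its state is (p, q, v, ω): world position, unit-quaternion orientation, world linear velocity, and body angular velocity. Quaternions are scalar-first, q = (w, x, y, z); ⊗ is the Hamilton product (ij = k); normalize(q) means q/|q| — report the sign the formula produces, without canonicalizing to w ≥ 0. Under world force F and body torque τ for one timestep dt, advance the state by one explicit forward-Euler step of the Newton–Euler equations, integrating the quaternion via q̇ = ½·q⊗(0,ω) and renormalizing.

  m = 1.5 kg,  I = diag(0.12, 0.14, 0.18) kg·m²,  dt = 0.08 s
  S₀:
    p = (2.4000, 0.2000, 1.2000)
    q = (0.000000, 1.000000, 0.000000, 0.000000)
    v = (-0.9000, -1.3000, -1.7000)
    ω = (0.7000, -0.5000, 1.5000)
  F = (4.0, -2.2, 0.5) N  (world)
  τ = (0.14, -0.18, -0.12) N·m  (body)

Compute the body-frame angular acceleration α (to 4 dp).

precession coupling ω×(Iω) = (-0.0300, -0.0630, -0.0070)
angular accel α = (1.4167, -0.8357, -0.6278)

α = (1.4167, -0.8357, -0.6278)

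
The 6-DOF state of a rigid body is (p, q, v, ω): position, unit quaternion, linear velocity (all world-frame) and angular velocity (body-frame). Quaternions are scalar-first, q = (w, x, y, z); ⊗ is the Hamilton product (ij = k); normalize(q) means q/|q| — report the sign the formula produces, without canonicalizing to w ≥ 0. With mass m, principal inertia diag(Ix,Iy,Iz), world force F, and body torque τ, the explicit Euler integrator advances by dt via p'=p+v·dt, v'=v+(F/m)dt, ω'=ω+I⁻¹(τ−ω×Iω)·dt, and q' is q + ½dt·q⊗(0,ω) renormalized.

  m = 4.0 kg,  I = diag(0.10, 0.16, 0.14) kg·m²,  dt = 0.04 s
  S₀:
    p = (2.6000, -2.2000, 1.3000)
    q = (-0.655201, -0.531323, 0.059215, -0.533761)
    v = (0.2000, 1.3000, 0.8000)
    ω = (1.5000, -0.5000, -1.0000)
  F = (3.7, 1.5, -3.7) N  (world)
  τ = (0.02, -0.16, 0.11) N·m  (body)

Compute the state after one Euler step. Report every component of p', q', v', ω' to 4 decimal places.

a = F/m = (0.9250, 0.3750, -0.9250)
p + v·dt = (2.6080, -2.1480, 1.3320)
v + (F/m)dt = (0.2370, 1.3150, 0.7630)
precession coupling ω×(Iω) = (-0.0100, 0.0600, -0.0450)
angular accel α = (0.3000, -1.3750, 1.1071)
ω + α·dt = (1.5120, -0.5550, -0.9557)
Hamilton product q⊗(0,ω) = (0.2928310, -1.3088970, -1.0043640, 0.8320400)
q' = normalize(q + ½dt·q⊗(0,ω)) = (-0.6489, -0.5571, 0.0391, -0.5168)

p' = (2.6080, -2.1480, 1.3320)
q' = (-0.6489, -0.5571, 0.0391, -0.5168)
v' = (0.2370, 1.3150, 0.7630)
ω' = (1.5120, -0.5550, -0.9557)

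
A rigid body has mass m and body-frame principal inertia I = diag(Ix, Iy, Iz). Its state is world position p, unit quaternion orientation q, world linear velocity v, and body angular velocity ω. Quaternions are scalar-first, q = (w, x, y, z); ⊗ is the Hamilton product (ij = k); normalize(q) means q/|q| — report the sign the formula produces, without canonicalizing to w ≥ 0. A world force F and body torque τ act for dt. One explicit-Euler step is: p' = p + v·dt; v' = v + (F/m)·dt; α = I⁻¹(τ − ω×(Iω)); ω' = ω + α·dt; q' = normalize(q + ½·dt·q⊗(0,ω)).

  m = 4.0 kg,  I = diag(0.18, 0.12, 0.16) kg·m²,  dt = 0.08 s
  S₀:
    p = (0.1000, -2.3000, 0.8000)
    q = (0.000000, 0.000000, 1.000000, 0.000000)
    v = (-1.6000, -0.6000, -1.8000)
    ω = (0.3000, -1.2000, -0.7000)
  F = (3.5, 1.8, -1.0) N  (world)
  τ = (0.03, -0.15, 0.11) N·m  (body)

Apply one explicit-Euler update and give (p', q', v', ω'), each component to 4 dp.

angular accel α = (-0.0200, -1.2150, 0.5525)
ω + α·dt = (0.2984, -1.2972, -0.6558)
2q̇ = q⊗(0,ω) = (1.2000000, -0.7000000, 0.0000000, -0.3000000)
q' = normalize(q + ½dt·q⊗(0,ω)) = (0.0479, -0.0280, 0.9984, -0.0120)
linear accel F/m = (0.8750, 0.4500, -0.2500)
p' = p + v·dt = (-0.0280, -2.3480, 0.6560)
v + (F/m)dt = (-1.5300, -0.5640, -1.8200)

p' = (-0.0280, -2.3480, 0.6560)
q' = (0.0479, -0.0280, 0.9984, -0.0120)
v' = (-1.5300, -0.5640, -1.8200)
ω' = (0.2984, -1.2972, -0.6558)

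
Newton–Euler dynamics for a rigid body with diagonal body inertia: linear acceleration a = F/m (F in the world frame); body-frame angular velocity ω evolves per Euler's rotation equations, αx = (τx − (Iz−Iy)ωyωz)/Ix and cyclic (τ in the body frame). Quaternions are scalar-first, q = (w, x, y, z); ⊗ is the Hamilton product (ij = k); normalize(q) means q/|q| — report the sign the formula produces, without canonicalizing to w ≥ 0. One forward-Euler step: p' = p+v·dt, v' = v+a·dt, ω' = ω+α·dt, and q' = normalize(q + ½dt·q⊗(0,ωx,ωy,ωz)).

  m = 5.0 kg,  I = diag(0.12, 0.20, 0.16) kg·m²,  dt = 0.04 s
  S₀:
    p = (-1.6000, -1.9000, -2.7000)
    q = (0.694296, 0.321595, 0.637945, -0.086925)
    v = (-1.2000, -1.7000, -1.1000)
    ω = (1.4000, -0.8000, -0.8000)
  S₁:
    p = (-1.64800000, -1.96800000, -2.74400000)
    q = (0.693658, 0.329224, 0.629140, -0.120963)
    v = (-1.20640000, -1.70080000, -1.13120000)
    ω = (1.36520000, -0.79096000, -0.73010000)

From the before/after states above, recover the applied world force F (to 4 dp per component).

v₁ − v₀ = (-0.00640000, -0.00080000, -0.03120000)
m·(v₁−v₀)/dt = (-0.8000, -0.1000, -3.9000)

F = (-0.8000, -0.1000, -3.9000)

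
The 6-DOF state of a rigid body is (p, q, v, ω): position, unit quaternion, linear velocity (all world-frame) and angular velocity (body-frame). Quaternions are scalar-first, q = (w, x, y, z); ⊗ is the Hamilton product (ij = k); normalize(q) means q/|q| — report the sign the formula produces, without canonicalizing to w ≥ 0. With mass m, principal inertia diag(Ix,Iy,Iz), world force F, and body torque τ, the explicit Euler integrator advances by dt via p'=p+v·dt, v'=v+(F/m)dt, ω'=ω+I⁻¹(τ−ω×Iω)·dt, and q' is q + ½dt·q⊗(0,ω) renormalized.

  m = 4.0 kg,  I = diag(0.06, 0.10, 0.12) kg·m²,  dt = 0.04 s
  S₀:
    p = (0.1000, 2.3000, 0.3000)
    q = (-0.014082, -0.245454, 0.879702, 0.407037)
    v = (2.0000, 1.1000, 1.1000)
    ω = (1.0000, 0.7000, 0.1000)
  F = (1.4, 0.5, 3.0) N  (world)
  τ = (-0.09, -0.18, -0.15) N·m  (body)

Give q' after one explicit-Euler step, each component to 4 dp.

Hamilton product q⊗(0,ω) = (-0.4110411, -0.2110377, 0.4217250, -1.0529280)
q' = normalize(q + ½dt·q⊗(0,ω)) = (-0.0223, -0.2496, 0.8879, 0.3859)

q' = (-0.0223, -0.2496, 0.8879, 0.3859)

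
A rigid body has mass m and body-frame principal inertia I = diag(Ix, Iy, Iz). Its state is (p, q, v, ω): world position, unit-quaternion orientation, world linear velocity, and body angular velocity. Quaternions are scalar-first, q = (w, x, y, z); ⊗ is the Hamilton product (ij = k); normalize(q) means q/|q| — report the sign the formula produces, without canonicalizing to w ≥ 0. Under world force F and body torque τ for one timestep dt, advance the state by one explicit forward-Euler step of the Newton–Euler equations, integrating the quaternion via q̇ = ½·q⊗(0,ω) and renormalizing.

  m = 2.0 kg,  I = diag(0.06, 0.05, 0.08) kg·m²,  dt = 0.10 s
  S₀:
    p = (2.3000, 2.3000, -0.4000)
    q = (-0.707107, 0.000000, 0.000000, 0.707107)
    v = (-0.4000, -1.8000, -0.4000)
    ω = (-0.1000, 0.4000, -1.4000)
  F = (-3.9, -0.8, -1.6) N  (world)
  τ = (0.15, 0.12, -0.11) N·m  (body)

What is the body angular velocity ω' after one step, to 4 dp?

(τ − ω×Iω)/I = (2.7800, 2.4560, -1.3800)
new body rate ω' = (0.1780, 0.6456, -1.5380)

ω' = (0.1780, 0.6456, -1.5380)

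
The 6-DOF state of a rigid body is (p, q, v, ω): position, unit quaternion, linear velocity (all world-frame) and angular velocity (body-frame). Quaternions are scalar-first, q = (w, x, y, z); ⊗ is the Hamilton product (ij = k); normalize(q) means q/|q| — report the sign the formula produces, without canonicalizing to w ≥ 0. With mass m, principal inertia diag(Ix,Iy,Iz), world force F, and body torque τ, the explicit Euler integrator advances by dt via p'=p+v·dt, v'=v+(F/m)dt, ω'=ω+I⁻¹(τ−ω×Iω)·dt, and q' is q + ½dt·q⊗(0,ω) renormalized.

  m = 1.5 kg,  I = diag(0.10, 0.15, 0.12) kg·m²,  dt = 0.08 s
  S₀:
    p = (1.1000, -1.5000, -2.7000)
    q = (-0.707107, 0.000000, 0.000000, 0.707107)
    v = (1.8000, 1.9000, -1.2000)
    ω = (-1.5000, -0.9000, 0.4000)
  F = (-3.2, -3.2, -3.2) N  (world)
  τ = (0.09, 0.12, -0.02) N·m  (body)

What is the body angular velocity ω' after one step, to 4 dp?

ω' = (-1.4366, -0.8424, 0.3417)

angular accel α = (0.7920, 0.7200, -0.7292)
ω + α·dt = (-1.4366, -0.8424, 0.3417)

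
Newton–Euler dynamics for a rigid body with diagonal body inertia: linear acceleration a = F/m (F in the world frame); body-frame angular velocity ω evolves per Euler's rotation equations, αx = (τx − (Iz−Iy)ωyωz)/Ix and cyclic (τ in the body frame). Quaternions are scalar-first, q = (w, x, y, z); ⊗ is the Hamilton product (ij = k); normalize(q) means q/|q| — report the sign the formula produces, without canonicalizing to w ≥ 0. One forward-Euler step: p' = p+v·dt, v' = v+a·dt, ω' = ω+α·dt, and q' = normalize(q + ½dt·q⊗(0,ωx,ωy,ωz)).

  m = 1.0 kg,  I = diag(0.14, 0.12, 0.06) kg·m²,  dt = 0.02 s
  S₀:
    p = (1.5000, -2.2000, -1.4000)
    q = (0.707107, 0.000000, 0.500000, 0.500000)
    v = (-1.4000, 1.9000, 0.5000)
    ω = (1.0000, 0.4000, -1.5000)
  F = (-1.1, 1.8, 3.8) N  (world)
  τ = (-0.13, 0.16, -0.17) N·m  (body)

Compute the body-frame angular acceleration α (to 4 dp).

α = (-1.1857, 2.3333, -2.7000)

ω×(Iω) gyroscopic = (0.0360, -0.1200, -0.0080)
(τ − ω×Iω)/I = (-1.1857, 2.3333, -2.7000)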